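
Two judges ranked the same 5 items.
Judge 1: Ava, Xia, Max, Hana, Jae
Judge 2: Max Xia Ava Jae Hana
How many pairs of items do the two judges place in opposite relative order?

Assign each item its position (1..5) in the first ordering, then rewrite the second ordering as that position sequence:
positions: Ava→1, Xia→2, Max→3, Hana→4, Jae→5
second ordering as positions: [3, 2, 1, 5, 4]
Discordant pairs = inversions in this position sequence.
3: 2, 1 → 2
2: 1 → 1
1: 0
5: 4 → 1
4: 0
Total: 2 + 1 + 0 + 1 + 0 = 4

There are 4 discordant pairs.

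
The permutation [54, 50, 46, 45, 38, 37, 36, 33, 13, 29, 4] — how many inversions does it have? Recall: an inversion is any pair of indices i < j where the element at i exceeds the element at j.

There are 54 out-of-order pairs.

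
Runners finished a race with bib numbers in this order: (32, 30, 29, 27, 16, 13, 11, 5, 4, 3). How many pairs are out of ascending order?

45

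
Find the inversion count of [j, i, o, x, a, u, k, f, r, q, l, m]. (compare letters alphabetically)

For each element, count later entries that are smaller:
j → i, a, f → 3
i → a, f → 2
o → a, k, f, l, m → 5
x → a, u, k, f, r, q, l, m → 8
a → none → 0
u → k, f, r, q, l, m → 6
k → f → 1
f → none → 0
r → q, l, m → 3
q → l, m → 2
l → none → 0
m → none → 0
Sum: 3 + 2 + 5 + 8 + 0 + 6 + 1 + 0 + 3 + 2 + 0 + 0 = 30

30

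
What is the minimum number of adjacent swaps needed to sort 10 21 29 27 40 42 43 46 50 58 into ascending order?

1

The minimum number of adjacent swaps to sort an array equals its inversion count, since every such swap removes exactly one inversion.
Count inversions — for each element, later elements that are smaller:
10: none → 0
21: none → 0
29: 27 → 1
27: none → 0
40: none → 0
42: none → 0
43: none → 0
46: none → 0
50: none → 0
58: none → 0
Total inversions: 0 + 0 + 1 + 0 + 0 + 0 + 0 + 0 + 0 + 0 = 1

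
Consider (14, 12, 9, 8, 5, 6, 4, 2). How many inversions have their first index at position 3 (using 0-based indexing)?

4 such elements

The element at index 3 is 8.
Elements after it: 5, 6, 4, 2
Those smaller than 8: 5, 6, 4, 2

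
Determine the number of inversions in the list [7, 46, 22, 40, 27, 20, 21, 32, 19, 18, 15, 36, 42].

For each element, count later entries that are smaller:
7 → none → 0
46 → 22, 40, 27, 20, 21, 32, 19, 18, 15, 36, 42 → 11
22 → 20, 21, 19, 18, 15 → 5
40 → 27, 20, 21, 32, 19, 18, 15, 36 → 8
27 → 20, 21, 19, 18, 15 → 5
20 → 19, 18, 15 → 3
21 → 19, 18, 15 → 3
32 → 19, 18, 15 → 3
19 → 18, 15 → 2
18 → 15 → 1
15 → none → 0
36 → none → 0
42 → none → 0
Sum: 0 + 11 + 5 + 8 + 5 + 3 + 3 + 3 + 2 + 1 + 0 + 0 + 0 = 41

41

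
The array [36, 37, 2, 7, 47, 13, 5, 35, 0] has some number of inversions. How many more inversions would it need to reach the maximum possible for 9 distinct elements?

13 inversions short

Maximum inversions for 9 distinct elements is C(9, 2) = 9·8/2 = 36.
Current inversions — for each element, count later smaller elements:
36: 6
37: 6
2: 1
7: 2
47: 4
13: 2
5: 1
35: 1
0: 0
Current total: 6 + 6 + 1 + 2 + 4 + 2 + 1 + 1 + 0 = 23
Shortfall: 36 − 23 = 13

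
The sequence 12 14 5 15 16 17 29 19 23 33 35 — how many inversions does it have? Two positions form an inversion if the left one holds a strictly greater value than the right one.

Element-by-element contributions:
12 → 5 → 1
14 → 5 → 1
5 → none → 0
15 → none → 0
16 → none → 0
17 → none → 0
29 → 19, 23 → 2
19 → none → 0
23 → none → 0
33 → none → 0
35 → none → 0
Sum: 1 + 1 + 0 + 0 + 0 + 0 + 2 + 0 + 0 + 0 + 0 = 4

4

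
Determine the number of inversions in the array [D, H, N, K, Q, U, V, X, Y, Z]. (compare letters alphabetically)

Count, for each position, how many later elements it exceeds:
D → none → 0
H → none → 0
N → K → 1
K → none → 0
Q → none → 0
U → none → 0
V → none → 0
X → none → 0
Y → none → 0
Z → none → 0
Sum: 0 + 0 + 1 + 0 + 0 + 0 + 0 + 0 + 0 + 0 = 1

Out-of-order pairs: 1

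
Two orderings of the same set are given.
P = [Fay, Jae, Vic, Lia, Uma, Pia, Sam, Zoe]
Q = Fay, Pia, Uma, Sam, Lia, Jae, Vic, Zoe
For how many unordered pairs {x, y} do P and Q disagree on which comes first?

12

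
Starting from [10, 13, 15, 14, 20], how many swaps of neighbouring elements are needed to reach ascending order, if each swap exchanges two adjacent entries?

The minimum number of adjacent swaps to sort an array equals its inversion count, since every such swap removes exactly one inversion.
Count inversions — for each element, later elements that are smaller:
10: none → 0
13: none → 0
15: 14 → 1
14: none → 0
20: none → 0
Total inversions: 0 + 0 + 1 + 0 + 0 = 1

1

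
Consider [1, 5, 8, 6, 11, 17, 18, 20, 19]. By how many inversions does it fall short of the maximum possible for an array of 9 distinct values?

34

Maximum inversions for 9 distinct elements is C(9, 2) = 9·8/2 = 36.
Current inversions — for each element, count later smaller elements:
1: 0
5: 0
8: 1
6: 0
11: 0
17: 0
18: 0
20: 1
19: 0
Current total: 0 + 0 + 1 + 0 + 0 + 0 + 0 + 1 + 0 = 2
Shortfall: 36 − 2 = 34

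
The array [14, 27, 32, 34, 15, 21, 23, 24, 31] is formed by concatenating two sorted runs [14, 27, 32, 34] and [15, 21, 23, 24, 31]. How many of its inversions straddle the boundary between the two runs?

Count, for every r in R, how many entries of L exceed r:
r = 15: 27, 32, 34 → 3
r = 21: 27, 32, 34 → 3
r = 23: 27, 32, 34 → 3
r = 24: 27, 32, 34 → 3
r = 31: 32, 34 → 2
Cross-inversions: 3 + 3 + 3 + 3 + 2 = 14

14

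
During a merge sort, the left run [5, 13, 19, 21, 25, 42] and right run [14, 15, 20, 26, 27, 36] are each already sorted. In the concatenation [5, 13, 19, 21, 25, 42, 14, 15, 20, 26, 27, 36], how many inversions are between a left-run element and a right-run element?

14 split inversions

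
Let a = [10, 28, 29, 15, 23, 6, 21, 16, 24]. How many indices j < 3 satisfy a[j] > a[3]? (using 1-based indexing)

0

The element at index 3 is 29.
Elements before it: 10, 28
None of them are larger than 29.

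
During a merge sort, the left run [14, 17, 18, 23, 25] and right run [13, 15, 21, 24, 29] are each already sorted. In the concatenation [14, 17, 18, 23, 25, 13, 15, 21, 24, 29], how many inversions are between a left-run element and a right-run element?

For each element r of the right run, count left-run elements greater than r:
r = 13: 14, 17, 18, 23, 25 → 5
r = 15: 17, 18, 23, 25 → 4
r = 21: 23, 25 → 2
r = 24: 25 → 1
r = 29: none → 0
Cross-inversions: 5 + 4 + 2 + 1 + 0 = 12

12 split inversions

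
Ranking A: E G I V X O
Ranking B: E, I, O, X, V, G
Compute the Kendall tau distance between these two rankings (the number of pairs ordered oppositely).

7 discordant pairs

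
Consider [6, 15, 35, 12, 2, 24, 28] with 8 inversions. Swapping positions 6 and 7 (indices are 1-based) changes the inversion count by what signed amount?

+1

Positions 6 and 7 hold 24 and 28; after swapping, the array is [6, 15, 35, 12, 2, 28, 24].
For each element, count later entries that are smaller:
6: 1
15: 2
35: 4
12: 1
2: 0
28: 1
24: 0
Sum: 1 + 2 + 4 + 1 + 0 + 1 + 0 = 9
Change: 9 − 8 = +1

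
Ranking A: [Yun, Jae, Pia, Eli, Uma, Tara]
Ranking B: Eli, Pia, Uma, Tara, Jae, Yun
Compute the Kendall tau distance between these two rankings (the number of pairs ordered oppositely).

Assign each item its position (1..6) in the first ordering, then rewrite the second ordering as that position sequence:
positions: Yun→1, Jae→2, Pia→3, Eli→4, Uma→5, Tara→6
second ordering as positions: [4, 3, 5, 6, 2, 1]
Discordant pairs = inversions in this position sequence.
4: 3, 2, 1 → 3
3: 2, 1 → 2
5: 2, 1 → 2
6: 2, 1 → 2
2: 1 → 1
1: 0
Total: 3 + 2 + 2 + 2 + 1 + 0 = 10

10 discordant pairs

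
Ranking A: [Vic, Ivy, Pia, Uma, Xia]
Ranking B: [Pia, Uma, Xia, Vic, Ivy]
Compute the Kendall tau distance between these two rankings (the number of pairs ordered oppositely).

6 discordant pairs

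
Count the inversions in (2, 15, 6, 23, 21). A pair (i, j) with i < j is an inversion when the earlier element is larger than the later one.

2

Listing every pair i<j with a[i]>a[j] (using 1-based positions):
(2,3): 15 > 6
(4,5): 23 > 21
That's 2 pairs.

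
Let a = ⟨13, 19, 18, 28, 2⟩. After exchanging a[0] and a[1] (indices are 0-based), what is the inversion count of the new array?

Positions 0 and 1 hold 13 and 19; after swapping, the array is [19, 13, 18, 28, 2].
For each element, count later entries that are smaller:
19 → 13, 18, 2 → 3
13 → 2 → 1
18 → 2 → 1
28 → 2 → 1
2 → none → 0
Sum: 3 + 1 + 1 + 1 + 0 = 6

6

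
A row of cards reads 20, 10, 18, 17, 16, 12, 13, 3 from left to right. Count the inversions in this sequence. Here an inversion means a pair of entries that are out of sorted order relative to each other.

For each element, count later entries that are smaller:
20: 7
10: 1
18: 5
17: 4
16: 3
12: 1
13: 1
3: 0
Sum: 7 + 1 + 5 + 4 + 3 + 1 + 1 + 0 = 22

There are 22 out-of-order pairs.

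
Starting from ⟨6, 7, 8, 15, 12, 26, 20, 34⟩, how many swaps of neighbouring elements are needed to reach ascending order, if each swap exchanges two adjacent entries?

Minimum adjacent swaps = number of inversions (each swap of adjacent out-of-order elements removes one inversion and no swap can remove more).
Count inversions — for each element, later elements that are smaller:
6: none → 0
7: none → 0
8: none → 0
15: 12 → 1
12: none → 0
26: 20 → 1
20: none → 0
34: none → 0
Total inversions: 0 + 0 + 0 + 1 + 0 + 1 + 0 + 0 = 2

Swaps: 2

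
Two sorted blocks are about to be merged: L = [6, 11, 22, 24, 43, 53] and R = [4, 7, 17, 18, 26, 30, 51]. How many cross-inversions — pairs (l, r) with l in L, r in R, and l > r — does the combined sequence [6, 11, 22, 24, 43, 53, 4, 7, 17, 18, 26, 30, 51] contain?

For each element r of the right run, count left-run elements greater than r:
r = 4: 6, 11, 22, 24, 43, 53 → 6
r = 7: 11, 22, 24, 43, 53 → 5
r = 17: 22, 24, 43, 53 → 4
r = 18: 22, 24, 43, 53 → 4
r = 26: 43, 53 → 2
r = 30: 43, 53 → 2
r = 51: 53 → 1
Cross-inversions: 6 + 5 + 4 + 4 + 2 + 2 + 1 = 24

There are 24 split inversions.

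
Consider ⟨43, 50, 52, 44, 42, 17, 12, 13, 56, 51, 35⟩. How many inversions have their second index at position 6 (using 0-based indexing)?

The element at index 6 is 12.
Elements before it: 43, 50, 52, 44, 42, 17
Those larger than 12: 43, 50, 52, 44, 42, 17

6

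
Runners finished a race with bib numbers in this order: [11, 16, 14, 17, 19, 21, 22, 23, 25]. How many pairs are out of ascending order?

1

Element-by-element contributions:
11 → none → 0
16 → 14 → 1
14 → none → 0
17 → none → 0
19 → none → 0
21 → none → 0
22 → none → 0
23 → none → 0
25 → none → 0
Sum: 0 + 1 + 0 + 0 + 0 + 0 + 0 + 0 + 0 = 1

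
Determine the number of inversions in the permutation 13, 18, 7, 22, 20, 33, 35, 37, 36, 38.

Inversions: 4

Sweep left to right; for each value list the smaller values that follow it:
13: 1
18: 1
7: 0
22: 1
20: 0
33: 0
35: 0
37: 1
36: 0
38: 0
Sum: 1 + 1 + 0 + 1 + 0 + 0 + 0 + 1 + 0 + 0 = 4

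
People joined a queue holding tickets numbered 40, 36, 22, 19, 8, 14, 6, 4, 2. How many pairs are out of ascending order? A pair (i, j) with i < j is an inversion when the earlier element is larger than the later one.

Sweep left to right; for each value list the smaller values that follow it:
40: 8
36: 7
22: 6
19: 5
8: 3
14: 3
6: 2
4: 1
2: 0
Sum: 8 + 7 + 6 + 5 + 3 + 3 + 2 + 1 + 0 = 35

35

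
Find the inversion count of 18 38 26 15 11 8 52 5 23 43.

For each element, count later entries that are smaller:
18 → 15, 11, 8, 5 → 4
38 → 26, 15, 11, 8, 5, 23 → 6
26 → 15, 11, 8, 5, 23 → 5
15 → 11, 8, 5 → 3
11 → 8, 5 → 2
8 → 5 → 1
52 → 5, 23, 43 → 3
5 → none → 0
23 → none → 0
43 → none → 0
Sum: 4 + 6 + 5 + 3 + 2 + 1 + 3 + 0 + 0 + 0 = 24

There are 24 inversions.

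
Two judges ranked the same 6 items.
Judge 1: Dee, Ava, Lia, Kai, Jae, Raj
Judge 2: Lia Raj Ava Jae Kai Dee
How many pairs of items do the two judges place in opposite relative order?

There are 10 discordant pairs.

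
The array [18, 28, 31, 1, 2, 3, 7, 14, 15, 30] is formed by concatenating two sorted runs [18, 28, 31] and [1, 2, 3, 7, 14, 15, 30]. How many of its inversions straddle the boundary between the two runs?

For each element r of the right run, count left-run elements greater than r:
r = 1: 18, 28, 31 → 3
r = 2: 18, 28, 31 → 3
r = 3: 18, 28, 31 → 3
r = 7: 18, 28, 31 → 3
r = 14: 18, 28, 31 → 3
r = 15: 18, 28, 31 → 3
r = 30: 31 → 1
Cross-inversions: 3 + 3 + 3 + 3 + 3 + 3 + 1 = 19

There are 19 split inversions.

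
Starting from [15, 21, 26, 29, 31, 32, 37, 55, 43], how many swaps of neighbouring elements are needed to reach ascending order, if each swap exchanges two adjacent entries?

The minimum number of adjacent swaps to sort an array equals its inversion count, since every such swap removes exactly one inversion.
Count inversions — for each element, later elements that are smaller:
15: none → 0
21: none → 0
26: none → 0
29: none → 0
31: none → 0
32: none → 0
37: none → 0
55: 43 → 1
43: none → 0
Total inversions: 0 + 0 + 0 + 0 + 0 + 0 + 0 + 1 + 0 = 1

1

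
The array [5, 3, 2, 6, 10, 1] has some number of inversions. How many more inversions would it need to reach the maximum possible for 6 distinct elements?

7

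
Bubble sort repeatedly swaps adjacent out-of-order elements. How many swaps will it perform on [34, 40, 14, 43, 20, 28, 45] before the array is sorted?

8

Each adjacent swap fixes exactly one inversion, so the minimum swap count equals the number of inversions.
Count inversions — for each element, later elements that are smaller:
34: 14, 20, 28 → 3
40: 14, 20, 28 → 3
14: none → 0
43: 20, 28 → 2
20: none → 0
28: none → 0
45: none → 0
Total inversions: 3 + 3 + 0 + 2 + 0 + 0 + 0 = 8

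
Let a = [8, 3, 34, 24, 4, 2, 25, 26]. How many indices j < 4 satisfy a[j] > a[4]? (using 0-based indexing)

3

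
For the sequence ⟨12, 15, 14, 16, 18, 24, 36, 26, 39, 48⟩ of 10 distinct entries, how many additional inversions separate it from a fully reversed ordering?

Maximum inversions for 10 distinct elements is C(10, 2) = 10·9/2 = 45.
Current inversions — for each element, count later smaller elements:
12: 0
15: 1
14: 0
16: 0
18: 0
24: 0
36: 1
26: 0
39: 0
48: 0
Current total: 0 + 1 + 0 + 0 + 0 + 0 + 1 + 0 + 0 + 0 = 2
Shortfall: 45 − 2 = 43

43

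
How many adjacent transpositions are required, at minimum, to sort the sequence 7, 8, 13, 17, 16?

Each adjacent swap fixes exactly one inversion, so the minimum swap count equals the number of inversions.
Count inversions — for each element, later elements that are smaller:
7: none → 0
8: none → 0
13: none → 0
17: 16 → 1
16: none → 0
Total inversions: 0 + 0 + 0 + 1 + 0 = 1

Adjacent swaps: 1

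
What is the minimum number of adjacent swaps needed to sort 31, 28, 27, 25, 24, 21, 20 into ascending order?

21 adjacent swaps

Minimum adjacent swaps = number of inversions (each swap of adjacent out-of-order elements removes one inversion and no swap can remove more).
Count inversions — for each element, later elements that are smaller:
31: 28, 27, 25, 24, 21, 20 → 6
28: 27, 25, 24, 21, 20 → 5
27: 25, 24, 21, 20 → 4
25: 24, 21, 20 → 3
24: 21, 20 → 2
21: 20 → 1
20: none → 0
Total inversions: 6 + 5 + 4 + 3 + 2 + 1 + 0 = 21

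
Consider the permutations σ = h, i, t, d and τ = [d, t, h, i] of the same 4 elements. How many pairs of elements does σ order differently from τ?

Discordant pairs: 5

Assign each item its position (1..4) in the first ordering, then rewrite the second ordering as that position sequence:
positions: h→1, i→2, t→3, d→4
second ordering as positions: [4, 3, 1, 2]
Discordant pairs = inversions in this position sequence.
4: 3, 1, 2 → 3
3: 1, 2 → 2
1: 0
2: 0
Total: 3 + 2 + 0 + 0 = 5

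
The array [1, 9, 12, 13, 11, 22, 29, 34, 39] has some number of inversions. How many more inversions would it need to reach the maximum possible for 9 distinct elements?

Maximum inversions for 9 distinct elements is C(9, 2) = 9·8/2 = 36.
Current inversions — for each element, count later smaller elements:
1: 0
9: 0
12: 1
13: 1
11: 0
22: 0
29: 0
34: 0
39: 0
Current total: 0 + 0 + 1 + 1 + 0 + 0 + 0 + 0 + 0 = 2
Shortfall: 36 − 2 = 34

34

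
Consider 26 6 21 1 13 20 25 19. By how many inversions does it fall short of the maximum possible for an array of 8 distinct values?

14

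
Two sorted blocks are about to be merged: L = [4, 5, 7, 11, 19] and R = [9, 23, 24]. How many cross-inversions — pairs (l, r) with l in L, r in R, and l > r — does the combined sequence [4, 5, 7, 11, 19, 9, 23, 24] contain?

2 split inversions

For each element r of the right run, count left-run elements greater than r:
r = 9: 11, 19 → 2
r = 23: none → 0
r = 24: none → 0
Cross-inversions: 2 + 0 + 0 = 2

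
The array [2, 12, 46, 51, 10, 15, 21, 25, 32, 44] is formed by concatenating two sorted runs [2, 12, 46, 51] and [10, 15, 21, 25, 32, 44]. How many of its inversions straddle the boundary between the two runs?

13 split inversions

Count, for every r in R, how many entries of L exceed r:
r = 10: 12, 46, 51 → 3
r = 15: 46, 51 → 2
r = 21: 46, 51 → 2
r = 25: 46, 51 → 2
r = 32: 46, 51 → 2
r = 44: 46, 51 → 2
Cross-inversions: 3 + 2 + 2 + 2 + 2 + 2 = 13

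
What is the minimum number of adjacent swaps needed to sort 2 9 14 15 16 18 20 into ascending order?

The minimum number of adjacent swaps to sort an array equals its inversion count, since every such swap removes exactly one inversion.
Count inversions — for each element, later elements that are smaller:
2: none → 0
9: none → 0
14: none → 0
15: none → 0
16: none → 0
18: none → 0
20: none → 0
Total inversions: 0 + 0 + 0 + 0 + 0 + 0 + 0 = 0

0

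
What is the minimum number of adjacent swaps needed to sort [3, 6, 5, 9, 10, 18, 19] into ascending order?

The minimum number of adjacent swaps to sort an array equals its inversion count, since every such swap removes exactly one inversion.
Count inversions — for each element, later elements that are smaller:
3: none → 0
6: 5 → 1
5: none → 0
9: none → 0
10: none → 0
18: none → 0
19: none → 0
Total inversions: 0 + 1 + 0 + 0 + 0 + 0 + 0 = 1

1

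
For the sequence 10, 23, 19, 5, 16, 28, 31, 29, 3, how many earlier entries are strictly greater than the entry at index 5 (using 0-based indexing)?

0 such elements

The element at index 5 is 28.
Elements before it: 10, 23, 19, 5, 16
None of them are larger than 28.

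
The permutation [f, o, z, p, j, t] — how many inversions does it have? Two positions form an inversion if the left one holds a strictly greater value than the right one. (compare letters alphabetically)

5 inversions

For each element, count later entries that are smaller:
f → none → 0
o → j → 1
z → p, j, t → 3
p → j → 1
j → none → 0
t → none → 0
Sum: 0 + 1 + 3 + 1 + 0 + 0 = 5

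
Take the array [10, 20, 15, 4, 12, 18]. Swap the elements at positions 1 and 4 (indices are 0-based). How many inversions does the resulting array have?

Positions 1 and 4 hold 20 and 12; after swapping, the array is [10, 12, 15, 4, 20, 18].
Count, for each position, how many later elements it exceeds:
10 → 4 → 1
12 → 4 → 1
15 → 4 → 1
4 → none → 0
20 → 18 → 1
18 → none → 0
Sum: 1 + 1 + 1 + 0 + 1 + 0 = 4

There are 4 inversions.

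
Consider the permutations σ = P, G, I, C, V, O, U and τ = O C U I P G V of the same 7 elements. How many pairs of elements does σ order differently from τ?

There are 14 discordant pairs.

Assign each item its position (1..7) in the first ordering, then rewrite the second ordering as that position sequence:
positions: P→1, G→2, I→3, C→4, V→5, O→6, U→7
second ordering as positions: [6, 4, 7, 3, 1, 2, 5]
Discordant pairs = inversions in this position sequence.
6: 4, 3, 1, 2, 5 → 5
4: 3, 1, 2 → 3
7: 3, 1, 2, 5 → 4
3: 1, 2 → 2
1: 0
2: 0
5: 0
Total: 5 + 3 + 4 + 2 + 0 + 0 + 0 = 14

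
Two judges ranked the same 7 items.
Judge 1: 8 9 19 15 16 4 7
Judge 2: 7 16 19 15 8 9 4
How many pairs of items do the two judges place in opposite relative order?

Assign each item its position (1..7) in the first ordering, then rewrite the second ordering as that position sequence:
positions: 8→1, 9→2, 19→3, 15→4, 16→5, 4→6, 7→7
second ordering as positions: [7, 5, 3, 4, 1, 2, 6]
Discordant pairs = inversions in this position sequence.
7: 5, 3, 4, 1, 2, 6 → 6
5: 3, 4, 1, 2 → 4
3: 1, 2 → 2
4: 1, 2 → 2
1: 0
2: 0
6: 0
Total: 6 + 4 + 2 + 2 + 0 + 0 + 0 = 14

14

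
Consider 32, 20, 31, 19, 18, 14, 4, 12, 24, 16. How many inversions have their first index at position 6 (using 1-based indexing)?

The element at index 6 is 14.
Elements after it: 4, 12, 24, 16
Those smaller than 14: 4, 12

2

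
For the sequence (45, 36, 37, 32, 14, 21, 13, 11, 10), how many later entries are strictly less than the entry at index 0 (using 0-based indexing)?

8

The element at index 0 is 45.
Elements after it: 36, 37, 32, 14, 21, 13, 11, 10
Those smaller than 45: 36, 37, 32, 14, 21, 13, 11, 10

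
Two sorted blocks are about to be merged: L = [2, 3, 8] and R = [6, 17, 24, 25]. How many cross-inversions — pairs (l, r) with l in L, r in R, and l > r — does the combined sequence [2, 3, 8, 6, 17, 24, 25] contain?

There is 1 cross-inversion.

For each element r of the right run, count left-run elements greater than r:
r = 6: 8 → 1
r = 17: none → 0
r = 24: none → 0
r = 25: none → 0
Cross-inversions: 1 + 0 + 0 + 0 = 1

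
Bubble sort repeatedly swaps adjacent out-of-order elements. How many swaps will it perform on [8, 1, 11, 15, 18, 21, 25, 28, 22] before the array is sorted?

3 adjacent swaps

The minimum number of adjacent swaps to sort an array equals its inversion count, since every such swap removes exactly one inversion.
Count inversions — for each element, later elements that are smaller:
8: 1 → 1
1: none → 0
11: none → 0
15: none → 0
18: none → 0
21: none → 0
25: 22 → 1
28: 22 → 1
22: none → 0
Total inversions: 1 + 0 + 0 + 0 + 0 + 0 + 1 + 1 + 0 = 3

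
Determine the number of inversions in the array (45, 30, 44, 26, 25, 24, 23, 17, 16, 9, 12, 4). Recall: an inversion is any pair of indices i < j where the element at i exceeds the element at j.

64

Element-by-element contributions:
45: 11
30: 9
44: 9
26: 8
25: 7
24: 6
23: 5
17: 4
16: 3
9: 1
12: 1
4: 0
Sum: 11 + 9 + 9 + 8 + 7 + 6 + 5 + 4 + 3 + 1 + 1 + 0 = 64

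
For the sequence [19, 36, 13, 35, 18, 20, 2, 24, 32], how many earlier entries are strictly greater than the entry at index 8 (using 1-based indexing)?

2

The element at index 8 is 24.
Elements before it: 19, 36, 13, 35, 18, 20, 2
Those larger than 24: 36, 35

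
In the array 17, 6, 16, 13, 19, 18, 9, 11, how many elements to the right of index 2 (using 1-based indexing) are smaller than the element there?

The element at index 2 is 6.
Elements after it: 16, 13, 19, 18, 9, 11
None of them are smaller than 6.

0 such elements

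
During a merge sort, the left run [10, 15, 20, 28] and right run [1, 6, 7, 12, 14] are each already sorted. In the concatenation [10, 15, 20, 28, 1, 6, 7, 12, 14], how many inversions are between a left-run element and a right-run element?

18 split inversions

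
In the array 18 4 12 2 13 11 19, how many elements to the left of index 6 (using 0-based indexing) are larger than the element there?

0

The element at index 6 is 19.
Elements before it: 18, 4, 12, 2, 13, 11
None of them are larger than 19.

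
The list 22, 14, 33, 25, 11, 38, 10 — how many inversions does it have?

Inversion pairs (indices are 1-based):
(1,2): 22 > 14
(1,5): 22 > 11
(1,7): 22 > 10
(2,5): 14 > 11
(2,7): 14 > 10
(3,4): 33 > 25
(3,5): 33 > 11
(3,7): 33 > 10
(4,5): 25 > 11
(4,7): 25 > 10
(5,7): 11 > 10
(6,7): 38 > 10
That's 12 pairs.

12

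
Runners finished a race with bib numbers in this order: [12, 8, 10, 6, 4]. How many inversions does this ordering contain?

9 inversions

Inversion pairs (indices are 1-based):
(1,2): 12 > 8
(1,3): 12 > 10
(1,4): 12 > 6
(1,5): 12 > 4
(2,4): 8 > 6
(2,5): 8 > 4
(3,4): 10 > 6
(3,5): 10 > 4
(4,5): 6 > 4
That's 9 pairs.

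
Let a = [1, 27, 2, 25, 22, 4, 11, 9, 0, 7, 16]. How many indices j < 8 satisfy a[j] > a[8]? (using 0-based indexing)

The element at index 8 is 0.
Elements before it: 1, 27, 2, 25, 22, 4, 11, 9
Those larger than 0: 1, 27, 2, 25, 22, 4, 11, 9

8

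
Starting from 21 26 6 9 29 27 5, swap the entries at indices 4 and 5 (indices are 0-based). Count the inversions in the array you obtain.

10 inversions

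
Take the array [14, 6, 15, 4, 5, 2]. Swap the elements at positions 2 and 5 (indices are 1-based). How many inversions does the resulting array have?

11 inversions

Positions 2 and 5 hold 6 and 5; after swapping, the array is [14, 5, 15, 4, 6, 2].
For each element, count later entries that are smaller:
14 → 5, 4, 6, 2 → 4
5 → 4, 2 → 2
15 → 4, 6, 2 → 3
4 → 2 → 1
6 → 2 → 1
2 → none → 0
Sum: 4 + 2 + 3 + 1 + 1 + 0 = 11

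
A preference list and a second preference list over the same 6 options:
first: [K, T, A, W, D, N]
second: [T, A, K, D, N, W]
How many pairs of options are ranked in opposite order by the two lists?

Pairs: 4

Assign each item its position (1..6) in the first ordering, then rewrite the second ordering as that position sequence:
positions: K→1, T→2, A→3, W→4, D→5, N→6
second ordering as positions: [2, 3, 1, 5, 6, 4]
Discordant pairs = inversions in this position sequence.
2: 1 → 1
3: 1 → 1
1: 0
5: 4 → 1
6: 4 → 1
4: 0
Total: 1 + 1 + 0 + 1 + 1 + 0 = 4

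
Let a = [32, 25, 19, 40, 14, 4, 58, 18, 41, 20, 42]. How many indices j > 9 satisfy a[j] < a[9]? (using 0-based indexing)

The element at index 9 is 20.
Elements after it: 42
None of them are smaller than 20.

0 such elements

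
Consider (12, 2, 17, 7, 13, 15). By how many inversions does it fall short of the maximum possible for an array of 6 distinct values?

10 inversions short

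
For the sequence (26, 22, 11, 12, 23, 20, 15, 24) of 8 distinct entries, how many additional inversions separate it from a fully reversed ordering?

Maximum inversions for 8 distinct elements is C(8, 2) = 8·7/2 = 28.
Current inversions — for each element, count later smaller elements:
26: 7
22: 4
11: 0
12: 0
23: 2
20: 1
15: 0
24: 0
Current total: 7 + 4 + 0 + 0 + 2 + 1 + 0 + 0 = 14
Shortfall: 28 − 14 = 14

14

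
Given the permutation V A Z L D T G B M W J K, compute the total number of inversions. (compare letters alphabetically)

34 inversions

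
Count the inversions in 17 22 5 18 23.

Count, for each position, how many later elements it exceeds:
17 → 5 → 1
22 → 5, 18 → 2
5 → none → 0
18 → none → 0
23 → none → 0
Sum: 1 + 2 + 0 + 0 + 0 = 3

Inversions: 3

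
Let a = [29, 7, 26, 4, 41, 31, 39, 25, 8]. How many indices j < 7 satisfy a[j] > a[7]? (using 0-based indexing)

The element at index 7 is 25.
Elements before it: 29, 7, 26, 4, 41, 31, 39
Those larger than 25: 29, 26, 41, 31, 39

5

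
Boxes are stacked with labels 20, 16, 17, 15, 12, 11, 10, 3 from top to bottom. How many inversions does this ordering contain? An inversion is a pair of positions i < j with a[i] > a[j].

Sweep left to right; for each value list the smaller values that follow it:
20: 7
16: 5
17: 5
15: 4
12: 3
11: 2
10: 1
3: 0
Sum: 7 + 5 + 5 + 4 + 3 + 2 + 1 + 0 = 27

27 inversions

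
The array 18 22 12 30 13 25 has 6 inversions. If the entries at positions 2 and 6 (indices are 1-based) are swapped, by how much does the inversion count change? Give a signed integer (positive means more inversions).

Positions 2 and 6 hold 22 and 25; after swapping, the array is [18, 25, 12, 30, 13, 22].
Count, for each position, how many later elements it exceeds:
18 → 12, 13 → 2
25 → 12, 13, 22 → 3
12 → none → 0
30 → 13, 22 → 2
13 → none → 0
22 → none → 0
Sum: 2 + 3 + 0 + 2 + 0 + 0 = 7
Change: 7 − 6 = +1

+1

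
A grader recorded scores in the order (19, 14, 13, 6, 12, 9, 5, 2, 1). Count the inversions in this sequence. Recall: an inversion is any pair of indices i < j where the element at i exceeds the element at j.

34 inversions

Count, for each position, how many later elements it exceeds:
19 → 14, 13, 6, 12, 9, 5, 2, 1 → 8
14 → 13, 6, 12, 9, 5, 2, 1 → 7
13 → 6, 12, 9, 5, 2, 1 → 6
6 → 5, 2, 1 → 3
12 → 9, 5, 2, 1 → 4
9 → 5, 2, 1 → 3
5 → 2, 1 → 2
2 → 1 → 1
1 → none → 0
Sum: 8 + 7 + 6 + 3 + 4 + 3 + 2 + 1 + 0 = 34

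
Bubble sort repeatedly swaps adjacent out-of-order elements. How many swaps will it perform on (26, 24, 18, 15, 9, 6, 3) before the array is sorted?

21 swaps

Each adjacent swap fixes exactly one inversion, so the minimum swap count equals the number of inversions.
Count inversions — for each element, later elements that are smaller:
26: 24, 18, 15, 9, 6, 3 → 6
24: 18, 15, 9, 6, 3 → 5
18: 15, 9, 6, 3 → 4
15: 9, 6, 3 → 3
9: 6, 3 → 2
6: 3 → 1
3: none → 0
Total inversions: 6 + 5 + 4 + 3 + 2 + 1 + 0 = 21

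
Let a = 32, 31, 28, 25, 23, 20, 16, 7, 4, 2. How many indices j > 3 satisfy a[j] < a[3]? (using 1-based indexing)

The element at index 3 is 28.
Elements after it: 25, 23, 20, 16, 7, 4, 2
Those smaller than 28: 25, 23, 20, 16, 7, 4, 2

7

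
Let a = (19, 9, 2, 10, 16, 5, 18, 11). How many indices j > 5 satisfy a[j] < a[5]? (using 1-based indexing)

2 such elements

The element at index 5 is 16.
Elements after it: 5, 18, 11
Those smaller than 16: 5, 11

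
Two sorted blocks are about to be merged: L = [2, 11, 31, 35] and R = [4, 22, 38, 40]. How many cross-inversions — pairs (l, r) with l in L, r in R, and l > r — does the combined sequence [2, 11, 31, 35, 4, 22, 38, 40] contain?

5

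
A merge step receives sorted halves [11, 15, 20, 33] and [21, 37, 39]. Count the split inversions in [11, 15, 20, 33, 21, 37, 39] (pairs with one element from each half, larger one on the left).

Count, for every r in R, how many entries of L exceed r:
r = 21: 33 → 1
r = 37: none → 0
r = 39: none → 0
Cross-inversions: 1 + 0 + 0 = 1

1 cross-inversion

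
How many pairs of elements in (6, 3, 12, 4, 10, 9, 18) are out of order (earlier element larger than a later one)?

For each element, count later entries that are smaller:
6 → 3, 4 → 2
3 → none → 0
12 → 4, 10, 9 → 3
4 → none → 0
10 → 9 → 1
9 → none → 0
18 → none → 0
Sum: 2 + 0 + 3 + 0 + 1 + 0 + 0 = 6

6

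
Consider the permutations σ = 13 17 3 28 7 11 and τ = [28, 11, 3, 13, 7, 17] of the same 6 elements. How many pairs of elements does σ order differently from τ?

10 discordant pairs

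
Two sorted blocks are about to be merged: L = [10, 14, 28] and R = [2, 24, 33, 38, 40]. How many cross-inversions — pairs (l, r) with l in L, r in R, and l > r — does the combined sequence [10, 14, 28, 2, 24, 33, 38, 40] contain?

4 split inversions

For each element r of the right run, count left-run elements greater than r:
r = 2: 10, 14, 28 → 3
r = 24: 28 → 1
r = 33: none → 0
r = 38: none → 0
r = 40: none → 0
Cross-inversions: 3 + 1 + 0 + 0 + 0 = 4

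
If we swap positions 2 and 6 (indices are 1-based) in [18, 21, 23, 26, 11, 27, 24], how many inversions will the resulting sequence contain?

11

Positions 2 and 6 hold 21 and 27; after swapping, the array is [18, 27, 23, 26, 11, 21, 24].
Sweep left to right; for each value list the smaller values that follow it:
18: 1
27: 5
23: 2
26: 3
11: 0
21: 0
24: 0
Sum: 1 + 5 + 2 + 3 + 0 + 0 + 0 = 11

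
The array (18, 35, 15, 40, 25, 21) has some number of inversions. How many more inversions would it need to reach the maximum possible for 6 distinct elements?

Maximum inversions for 6 distinct elements is C(6, 2) = 6·5/2 = 15.
Current inversions — for each element, count later smaller elements:
18: 1
35: 3
15: 0
40: 2
25: 1
21: 0
Current total: 1 + 3 + 0 + 2 + 1 + 0 = 7
Shortfall: 15 − 7 = 8

8 inversions short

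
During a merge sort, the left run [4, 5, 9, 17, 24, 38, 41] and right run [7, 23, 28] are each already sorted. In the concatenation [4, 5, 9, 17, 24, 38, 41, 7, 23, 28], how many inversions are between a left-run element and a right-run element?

There are 10 split inversions.

Count, for every r in R, how many entries of L exceed r:
r = 7: 9, 17, 24, 38, 41 → 5
r = 23: 24, 38, 41 → 3
r = 28: 38, 41 → 2
Cross-inversions: 5 + 3 + 2 = 10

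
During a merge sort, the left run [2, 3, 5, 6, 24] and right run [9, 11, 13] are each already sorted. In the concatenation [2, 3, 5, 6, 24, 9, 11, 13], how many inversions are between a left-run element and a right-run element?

3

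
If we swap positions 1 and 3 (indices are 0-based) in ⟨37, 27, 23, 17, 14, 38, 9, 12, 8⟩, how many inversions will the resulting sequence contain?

Inversions: 27

Positions 1 and 3 hold 27 and 17; after swapping, the array is [37, 17, 23, 27, 14, 38, 9, 12, 8].
For each element, count later entries that are smaller:
37: 7
17: 4
23: 4
27: 4
14: 3
38: 3
9: 1
12: 1
8: 0
Sum: 7 + 4 + 4 + 4 + 3 + 3 + 1 + 1 + 0 = 27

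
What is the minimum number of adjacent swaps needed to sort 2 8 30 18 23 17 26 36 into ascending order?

6

The minimum number of adjacent swaps to sort an array equals its inversion count, since every such swap removes exactly one inversion.
Count inversions — for each element, later elements that are smaller:
2: none → 0
8: none → 0
30: 18, 23, 17, 26 → 4
18: 17 → 1
23: 17 → 1
17: none → 0
26: none → 0
36: none → 0
Total inversions: 0 + 0 + 4 + 1 + 1 + 0 + 0 + 0 = 6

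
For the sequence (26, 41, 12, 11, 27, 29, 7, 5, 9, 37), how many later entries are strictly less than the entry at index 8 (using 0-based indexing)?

0

The element at index 8 is 9.
Elements after it: 37
None of them are smaller than 9.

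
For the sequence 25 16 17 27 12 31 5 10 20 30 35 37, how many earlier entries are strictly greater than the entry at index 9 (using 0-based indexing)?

1

The element at index 9 is 30.
Elements before it: 25, 16, 17, 27, 12, 31, 5, 10, 20
Those larger than 30: 31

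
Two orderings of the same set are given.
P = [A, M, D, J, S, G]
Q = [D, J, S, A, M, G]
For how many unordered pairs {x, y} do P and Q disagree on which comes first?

Assign each item its position (1..6) in the first ordering, then rewrite the second ordering as that position sequence:
positions: A→1, M→2, D→3, J→4, S→5, G→6
second ordering as positions: [3, 4, 5, 1, 2, 6]
Discordant pairs = inversions in this position sequence.
3: 1, 2 → 2
4: 1, 2 → 2
5: 1, 2 → 2
1: 0
2: 0
6: 0
Total: 2 + 2 + 2 + 0 + 0 + 0 = 6

Disagreeing pairs: 6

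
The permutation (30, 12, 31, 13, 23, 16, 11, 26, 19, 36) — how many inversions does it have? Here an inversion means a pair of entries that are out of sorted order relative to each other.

20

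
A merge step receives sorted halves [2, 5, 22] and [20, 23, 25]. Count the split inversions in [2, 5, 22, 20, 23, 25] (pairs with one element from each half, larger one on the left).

1 split inversion

For each element r of the right run, count left-run elements greater than r:
r = 20: 22 → 1
r = 23: none → 0
r = 25: none → 0
Cross-inversions: 1 + 0 + 0 = 1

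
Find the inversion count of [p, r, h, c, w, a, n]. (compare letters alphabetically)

13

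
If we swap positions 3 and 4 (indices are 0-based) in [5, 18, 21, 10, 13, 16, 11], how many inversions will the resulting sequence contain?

11

Positions 3 and 4 hold 10 and 13; after swapping, the array is [5, 18, 21, 13, 10, 16, 11].
For each element, count later entries that are smaller:
5: 0
18: 4
21: 4
13: 2
10: 0
16: 1
11: 0
Sum: 0 + 4 + 4 + 2 + 0 + 1 + 0 = 11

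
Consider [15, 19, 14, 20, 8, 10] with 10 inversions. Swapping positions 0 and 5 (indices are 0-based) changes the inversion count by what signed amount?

-3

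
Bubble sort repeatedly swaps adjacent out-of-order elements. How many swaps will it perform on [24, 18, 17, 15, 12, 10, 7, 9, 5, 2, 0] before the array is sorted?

54 adjacent swaps

Each adjacent swap fixes exactly one inversion, so the minimum swap count equals the number of inversions.
Count inversions — for each element, later elements that are smaller:
24: 18, 17, 15, 12, 10, 7, 9, 5, 2, 0 → 10
18: 17, 15, 12, 10, 7, 9, 5, 2, 0 → 9
17: 15, 12, 10, 7, 9, 5, 2, 0 → 8
15: 12, 10, 7, 9, 5, 2, 0 → 7
12: 10, 7, 9, 5, 2, 0 → 6
10: 7, 9, 5, 2, 0 → 5
7: 5, 2, 0 → 3
9: 5, 2, 0 → 3
5: 2, 0 → 2
2: 0 → 1
0: none → 0
Total inversions: 10 + 9 + 8 + 7 + 6 + 5 + 3 + 3 + 2 + 1 + 0 = 54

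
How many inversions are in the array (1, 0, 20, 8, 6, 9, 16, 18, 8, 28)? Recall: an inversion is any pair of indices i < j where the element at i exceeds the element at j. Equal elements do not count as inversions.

11

For each element, count later entries that are smaller:
1 → 0 → 1
0 → none → 0
20 → 8, 6, 9, 16, 18, 8 → 6
8 → 6 → 1
6 → none → 0
9 → 8 → 1
16 → 8 → 1
18 → 8 → 1
8 → none → 0
28 → none → 0
Sum: 1 + 0 + 6 + 1 + 0 + 1 + 1 + 1 + 0 + 0 = 11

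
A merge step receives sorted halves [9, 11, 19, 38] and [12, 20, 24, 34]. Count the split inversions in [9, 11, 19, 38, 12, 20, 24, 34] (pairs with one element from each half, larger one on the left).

Cross-inversions: 5

For each element r of the right run, count left-run elements greater than r:
r = 12: 19, 38 → 2
r = 20: 38 → 1
r = 24: 38 → 1
r = 34: 38 → 1
Cross-inversions: 2 + 1 + 1 + 1 = 5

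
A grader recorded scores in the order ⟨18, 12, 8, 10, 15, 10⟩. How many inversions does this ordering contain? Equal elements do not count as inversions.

Inversion pairs (indices are 1-based):
(1,2): 18 > 12
(1,3): 18 > 8
(1,4): 18 > 10
(1,5): 18 > 15
(1,6): 18 > 10
(2,3): 12 > 8
(2,4): 12 > 10
(2,6): 12 > 10
(5,6): 15 > 10
That's 9 pairs.

Inversions: 9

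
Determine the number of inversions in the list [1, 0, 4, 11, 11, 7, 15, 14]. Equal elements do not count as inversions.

Inversions: 4

Sweep left to right; for each value list the smaller values that follow it:
1 → 0 → 1
0 → none → 0
4 → none → 0
11 → 7 → 1
11 → 7 → 1
7 → none → 0
15 → 14 → 1
14 → none → 0
Sum: 1 + 0 + 0 + 1 + 1 + 0 + 1 + 0 = 4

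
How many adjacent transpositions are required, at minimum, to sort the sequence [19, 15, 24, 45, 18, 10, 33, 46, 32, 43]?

Minimum adjacent swaps = number of inversions (each swap of adjacent out-of-order elements removes one inversion and no swap can remove more).
Count inversions — for each element, later elements that are smaller:
19: 15, 18, 10 → 3
15: 10 → 1
24: 18, 10 → 2
45: 18, 10, 33, 32, 43 → 5
18: 10 → 1
10: none → 0
33: 32 → 1
46: 32, 43 → 2
32: none → 0
43: none → 0
Total inversions: 3 + 1 + 2 + 5 + 1 + 0 + 1 + 2 + 0 + 0 = 15

15 adjacent swaps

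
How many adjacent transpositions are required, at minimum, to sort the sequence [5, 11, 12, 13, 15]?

0

Each adjacent swap fixes exactly one inversion, so the minimum swap count equals the number of inversions.
Count inversions — for each element, later elements that are smaller:
5: none → 0
11: none → 0
12: none → 0
13: none → 0
15: none → 0
Total inversions: 0 + 0 + 0 + 0 + 0 = 0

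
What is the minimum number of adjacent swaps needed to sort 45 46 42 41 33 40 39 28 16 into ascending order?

The minimum number of adjacent swaps to sort an array equals its inversion count, since every such swap removes exactly one inversion.
Count inversions — for each element, later elements that are smaller:
45: 42, 41, 33, 40, 39, 28, 16 → 7
46: 42, 41, 33, 40, 39, 28, 16 → 7
42: 41, 33, 40, 39, 28, 16 → 6
41: 33, 40, 39, 28, 16 → 5
33: 28, 16 → 2
40: 39, 28, 16 → 3
39: 28, 16 → 2
28: 16 → 1
16: none → 0
Total inversions: 7 + 7 + 6 + 5 + 2 + 3 + 2 + 1 + 0 = 33

33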